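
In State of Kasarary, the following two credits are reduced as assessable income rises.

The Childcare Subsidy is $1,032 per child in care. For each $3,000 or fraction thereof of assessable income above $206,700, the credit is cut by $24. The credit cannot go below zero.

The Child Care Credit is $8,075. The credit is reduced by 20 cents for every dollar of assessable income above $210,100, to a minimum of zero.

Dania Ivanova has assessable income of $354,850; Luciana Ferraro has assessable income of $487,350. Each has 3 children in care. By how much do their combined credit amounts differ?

$1,056

Dania ($354,850): Childcare Subsidy: base = 3 × $1,032 = $3,096. income exceeds $206,700 by $148,150, which is 50 full-or-partial $3,000 increments; reduction = 50 × $24 = $1,200, leaving $1,896. Child Care Credit: 20% of the $144,750 excess over $210,100 is $28,950 ≥ base, so the credit is $0. total $1,896 + $0 = $1,896
Luciana ($487,350): Childcare Subsidy: base = 3 × $1,032 = $3,096. income exceeds $206,700 by $280,650, which is 94 full-or-partial $3,000 increments; reduction = 94 × $24 = $2,256, leaving $840. Child Care Credit: 20% of the $277,250 excess over $210,100 is $55,450 ≥ base, so the credit is $0. total $840 + $0 = $840
Difference: |$1,896 − $840| = $1,056.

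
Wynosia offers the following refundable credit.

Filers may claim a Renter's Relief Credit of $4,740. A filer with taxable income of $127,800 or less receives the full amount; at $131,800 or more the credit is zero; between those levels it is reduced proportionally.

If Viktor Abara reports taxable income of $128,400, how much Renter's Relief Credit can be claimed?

$4,029

Renter's Relief Credit: $128,400 is $600 into a $4,000 phase-out range, leaving 3,400/4,000 of the credit: $4,740 × 3,400/4,000 = $4,029.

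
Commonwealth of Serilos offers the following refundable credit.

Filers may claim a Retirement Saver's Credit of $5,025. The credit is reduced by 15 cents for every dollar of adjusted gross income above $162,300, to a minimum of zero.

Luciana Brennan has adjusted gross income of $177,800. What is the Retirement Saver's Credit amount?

$2,700

Retirement Saver's Credit: 15% of the $15,500 excess over $162,300 is $2,325; credit = $5,025 − $2,325 = $2,700.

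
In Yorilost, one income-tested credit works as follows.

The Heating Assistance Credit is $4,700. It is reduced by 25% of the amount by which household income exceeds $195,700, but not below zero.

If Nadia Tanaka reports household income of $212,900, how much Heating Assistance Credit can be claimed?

Heating Assistance Credit: 25% of the $17,200 excess over $195,700 is $4,300; credit = $4,700 − $4,300 = $400.

$400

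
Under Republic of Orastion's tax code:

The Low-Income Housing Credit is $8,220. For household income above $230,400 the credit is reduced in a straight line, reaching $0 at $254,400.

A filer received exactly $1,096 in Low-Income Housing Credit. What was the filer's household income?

$1,096 is 1,096/8,220 of the full $8,220, so 7,124/8,220 of the $24,000 range has been used: income = $230,400 + $24,000 × 7,124/8,220 = $251,200.

$251,200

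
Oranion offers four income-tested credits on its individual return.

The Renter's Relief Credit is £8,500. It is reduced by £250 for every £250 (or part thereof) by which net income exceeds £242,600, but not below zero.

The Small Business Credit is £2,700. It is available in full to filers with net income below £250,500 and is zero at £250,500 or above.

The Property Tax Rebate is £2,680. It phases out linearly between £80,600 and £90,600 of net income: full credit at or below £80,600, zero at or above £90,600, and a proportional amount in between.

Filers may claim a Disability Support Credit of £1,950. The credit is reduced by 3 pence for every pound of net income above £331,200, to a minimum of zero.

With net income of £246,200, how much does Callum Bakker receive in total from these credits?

Renter's Relief Credit: income exceeds £242,600 by £3,600, which is 15 full-or-partial £250 increments; reduction = 15 × £250 = £3,750, leaving £4,750.
Small Business Credit: £246,200 is below the £250,500 cutoff, so the full £2,700 applies.
Property Tax Rebate: £246,200 is at or above £90,600, so the credit is £0.
Disability Support Credit: £246,200 is at or below the £331,200 threshold, so the full £1,950 applies.
Total: £4,750 + £2,700 + £0 + £1,950 = £9,400.

£9,400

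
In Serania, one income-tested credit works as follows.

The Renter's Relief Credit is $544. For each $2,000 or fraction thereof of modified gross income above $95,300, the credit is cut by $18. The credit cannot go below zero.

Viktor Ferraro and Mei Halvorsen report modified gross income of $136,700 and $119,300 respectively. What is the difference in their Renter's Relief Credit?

Viktor ($136,700): Renter's Relief Credit: income exceeds $95,300 by $41,400, which is 21 full-or-partial $2,000 increments; reduction = 21 × $18 = $378, leaving $166.
Mei ($119,300): Renter's Relief Credit: income exceeds $95,300 by $24,000, which is 12 full-or-partial $2,000 increments; reduction = 12 × $18 = $216, leaving $328.
Difference: |$166 − $328| = $162.

$162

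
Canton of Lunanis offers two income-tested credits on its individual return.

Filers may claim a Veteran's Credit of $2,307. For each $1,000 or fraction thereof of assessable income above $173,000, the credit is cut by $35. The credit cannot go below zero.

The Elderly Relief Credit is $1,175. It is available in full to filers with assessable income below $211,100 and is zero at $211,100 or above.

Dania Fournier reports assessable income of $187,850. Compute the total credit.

Veteran's Credit: income exceeds $173,000 by $14,850, which is 15 full-or-partial $1,000 increments; reduction = 15 × $35 = $525, leaving $1,782.
Elderly Relief Credit: $187,850 is below the $211,100 cutoff, so the full $1,175 applies.
Total: $1,782 + $1,175 = $2,957.

$2,957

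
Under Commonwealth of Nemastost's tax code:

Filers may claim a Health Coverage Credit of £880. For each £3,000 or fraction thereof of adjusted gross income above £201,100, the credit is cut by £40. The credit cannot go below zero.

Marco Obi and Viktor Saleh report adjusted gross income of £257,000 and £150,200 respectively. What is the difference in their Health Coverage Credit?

£760

Marco (£257,000): Health Coverage Credit: income exceeds £201,100 by £55,900, which is 19 full-or-partial £3,000 increments; reduction = 19 × £40 = £760, leaving £120.
Viktor (£150,200): Health Coverage Credit: £150,200 is at or below the £201,100 threshold, so the full £880 applies.
Difference: |£120 − £880| = £760.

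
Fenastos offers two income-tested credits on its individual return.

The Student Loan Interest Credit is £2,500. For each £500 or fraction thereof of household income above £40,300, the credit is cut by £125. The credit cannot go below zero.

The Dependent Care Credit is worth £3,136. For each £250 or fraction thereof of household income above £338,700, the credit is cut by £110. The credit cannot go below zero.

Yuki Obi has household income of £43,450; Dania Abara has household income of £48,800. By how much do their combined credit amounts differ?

£1,250

Yuki (£43,450): Student Loan Interest Credit: income exceeds £40,300 by £3,150, which is 7 full-or-partial £500 increments; reduction = 7 × £125 = £875, leaving £1,625. Dependent Care Credit: £43,450 is at or below the £338,700 threshold, so the full £3,136 applies. total £1,625 + £3,136 = £4,761
Dania (£48,800): Student Loan Interest Credit: income exceeds £40,300 by £8,500, which is 17 full-or-partial £500 increments; reduction = 17 × £125 = £2,125, leaving £375. Dependent Care Credit: £48,800 is at or below the £338,700 threshold, so the full £3,136 applies. total £375 + £3,136 = £3,511
Difference: |£4,761 − £3,511| = £1,250.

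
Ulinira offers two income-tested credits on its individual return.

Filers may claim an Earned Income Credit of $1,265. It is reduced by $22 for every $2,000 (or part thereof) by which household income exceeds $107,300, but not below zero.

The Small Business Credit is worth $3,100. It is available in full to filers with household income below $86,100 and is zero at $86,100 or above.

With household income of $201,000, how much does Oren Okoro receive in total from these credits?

Earned Income Credit: income exceeds $107,300 by $93,700, which is 47 full-or-partial $2,000 increments; reduction = 47 × $22 = $1,034, leaving $231.
Small Business Credit: $201,000 meets or exceeds the $86,100 cutoff, so the credit is $0.
Total: $231 + $0 = $231.

$231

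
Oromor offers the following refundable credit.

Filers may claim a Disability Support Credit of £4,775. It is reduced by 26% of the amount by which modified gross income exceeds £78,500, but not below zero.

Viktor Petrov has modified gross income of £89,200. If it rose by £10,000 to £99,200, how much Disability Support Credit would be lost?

At £89,200 — 26% of the £10,700 excess over £78,500 is £2,782; credit = £4,775 − £2,782 = £1,993.
At £99,200 — 26% of the £20,700 excess over £78,500 is £5,382 ≥ base, so the credit is £0.
Lost: £1,993 − £0 = £1,993.

£1,993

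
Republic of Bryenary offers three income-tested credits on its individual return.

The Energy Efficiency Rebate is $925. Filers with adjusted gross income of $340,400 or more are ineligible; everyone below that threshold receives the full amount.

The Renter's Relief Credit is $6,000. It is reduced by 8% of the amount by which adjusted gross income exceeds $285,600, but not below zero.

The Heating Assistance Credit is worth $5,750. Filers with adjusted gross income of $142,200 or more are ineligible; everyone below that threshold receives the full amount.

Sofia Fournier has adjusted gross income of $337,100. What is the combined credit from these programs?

Energy Efficiency Rebate: $337,100 is below the $340,400 cutoff, so the full $925 applies.
Renter's Relief Credit: 8% of the $51,500 excess over $285,600 is $4,120; credit = $6,000 − $4,120 = $1,880.
Heating Assistance Credit: $337,100 meets or exceeds the $142,200 cutoff, so the credit is $0.
Total: $925 + $1,880 + $0 = $2,805.

$2,805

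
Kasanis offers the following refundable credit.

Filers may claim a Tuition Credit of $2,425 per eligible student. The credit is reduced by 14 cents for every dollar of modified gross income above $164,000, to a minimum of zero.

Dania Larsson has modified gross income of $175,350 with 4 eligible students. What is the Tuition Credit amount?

$8,111

Tuition Credit: base = 4 × $2,425 = $9,700. 14% of the $11,350 excess over $164,000 is $1,589; credit = $9,700 − $1,589 = $8,111.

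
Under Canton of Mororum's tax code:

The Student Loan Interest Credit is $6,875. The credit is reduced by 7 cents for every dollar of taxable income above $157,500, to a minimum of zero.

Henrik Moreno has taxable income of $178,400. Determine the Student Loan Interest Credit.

$5,412

Student Loan Interest Credit: 7% of the $20,900 excess over $157,500 is $1,463; credit = $6,875 − $1,463 = $5,412.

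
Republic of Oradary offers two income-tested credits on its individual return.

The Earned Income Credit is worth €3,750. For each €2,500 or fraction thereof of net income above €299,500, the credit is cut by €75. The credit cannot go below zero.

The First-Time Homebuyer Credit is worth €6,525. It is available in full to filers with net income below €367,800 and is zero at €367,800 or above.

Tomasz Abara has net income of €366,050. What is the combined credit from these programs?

€8,250

Earned Income Credit: income exceeds €299,500 by €66,550, which is 27 full-or-partial €2,500 increments; reduction = 27 × €75 = €2,025, leaving €1,725.
First-Time Homebuyer Credit: €366,050 is below the €367,800 cutoff, so the full €6,525 applies.
Total: €1,725 + €6,525 = €8,250.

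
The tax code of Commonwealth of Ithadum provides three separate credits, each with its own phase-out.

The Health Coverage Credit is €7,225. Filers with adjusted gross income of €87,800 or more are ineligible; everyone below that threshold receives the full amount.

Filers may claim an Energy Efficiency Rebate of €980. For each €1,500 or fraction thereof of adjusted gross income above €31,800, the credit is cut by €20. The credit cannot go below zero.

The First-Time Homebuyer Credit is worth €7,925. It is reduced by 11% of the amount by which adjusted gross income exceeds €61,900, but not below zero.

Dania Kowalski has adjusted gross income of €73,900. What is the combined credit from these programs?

Health Coverage Credit: €73,900 is below the €87,800 cutoff, so the full €7,225 applies.
Energy Efficiency Rebate: income exceeds €31,800 by €42,100, which is 29 full-or-partial €1,500 increments; reduction = 29 × €20 = €580, leaving €400.
First-Time Homebuyer Credit: 11% of the €12,000 excess over €61,900 is €1,320; credit = €7,925 − €1,320 = €6,605.
Total: €7,225 + €400 + €6,605 = €14,230.

€14,230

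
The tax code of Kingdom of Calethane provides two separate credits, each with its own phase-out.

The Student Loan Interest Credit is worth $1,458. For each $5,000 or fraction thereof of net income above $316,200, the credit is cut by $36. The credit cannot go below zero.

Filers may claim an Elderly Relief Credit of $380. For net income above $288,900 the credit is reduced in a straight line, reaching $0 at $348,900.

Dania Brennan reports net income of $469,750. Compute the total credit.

$342

Student Loan Interest Credit: income exceeds $316,200 by $153,550, which is 31 full-or-partial $5,000 increments; reduction = 31 × $36 = $1,116, leaving $342.
Elderly Relief Credit: $469,750 is at or above $348,900, so the credit is $0.
Total: $342 + $0 = $342.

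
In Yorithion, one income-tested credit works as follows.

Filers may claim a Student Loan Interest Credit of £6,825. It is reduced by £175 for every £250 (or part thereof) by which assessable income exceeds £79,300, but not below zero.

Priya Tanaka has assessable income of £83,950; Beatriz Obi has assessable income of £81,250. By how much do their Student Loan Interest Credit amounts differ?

£1,925

Priya (£83,950): Student Loan Interest Credit: income exceeds £79,300 by £4,650, which is 19 full-or-partial £250 increments; reduction = 19 × £175 = £3,325, leaving £3,500.
Beatriz (£81,250): Student Loan Interest Credit: income exceeds £79,300 by £1,950, which is 8 full-or-partial £250 increments; reduction = 8 × £175 = £1,400, leaving £5,425.
Difference: |£3,500 − £5,425| = £1,925.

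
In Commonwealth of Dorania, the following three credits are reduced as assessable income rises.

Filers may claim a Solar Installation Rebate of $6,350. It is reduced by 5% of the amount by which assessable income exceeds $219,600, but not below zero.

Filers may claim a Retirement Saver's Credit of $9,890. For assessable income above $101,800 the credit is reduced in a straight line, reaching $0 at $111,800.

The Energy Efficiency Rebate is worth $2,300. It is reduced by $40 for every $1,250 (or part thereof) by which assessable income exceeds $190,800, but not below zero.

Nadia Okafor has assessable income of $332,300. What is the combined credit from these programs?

Solar Installation Rebate: 5% of the $112,700 excess over $219,600 is $5,635; credit = $6,350 − $5,635 = $715.
Retirement Saver's Credit: $332,300 is at or above $111,800, so the credit is $0.
Energy Efficiency Rebate: income exceeds $190,800 by $141,500 → 114 increments × $40 = $4,560 ≥ base, so the credit is $0.
Total: $715 + $0 + $0 = $715.

$715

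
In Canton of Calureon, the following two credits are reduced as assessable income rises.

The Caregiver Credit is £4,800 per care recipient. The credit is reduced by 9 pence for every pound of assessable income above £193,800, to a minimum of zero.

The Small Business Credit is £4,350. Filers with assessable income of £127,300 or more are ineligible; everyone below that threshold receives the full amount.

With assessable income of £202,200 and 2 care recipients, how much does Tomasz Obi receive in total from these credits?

£8,844

Caregiver Credit: base = 2 × £4,800 = £9,600. 9% of the £8,400 excess over £193,800 is £756; credit = £9,600 − £756 = £8,844.
Small Business Credit: £202,200 meets or exceeds the £127,300 cutoff, so the credit is £0.
Total: £8,844 + £0 = £8,844.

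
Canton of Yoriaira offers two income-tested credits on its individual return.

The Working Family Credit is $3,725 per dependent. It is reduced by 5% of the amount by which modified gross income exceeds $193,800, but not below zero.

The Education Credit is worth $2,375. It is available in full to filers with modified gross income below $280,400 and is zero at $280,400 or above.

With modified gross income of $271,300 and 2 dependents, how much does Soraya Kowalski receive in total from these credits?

Working Family Credit: base = 2 × $3,725 = $7,450. 5% of the $77,500 excess over $193,800 is $3,875; credit = $7,450 − $3,875 = $3,575.
Education Credit: $271,300 is below the $280,400 cutoff, so the full $2,375 applies.
Total: $3,575 + $2,375 = $5,950.

$5,950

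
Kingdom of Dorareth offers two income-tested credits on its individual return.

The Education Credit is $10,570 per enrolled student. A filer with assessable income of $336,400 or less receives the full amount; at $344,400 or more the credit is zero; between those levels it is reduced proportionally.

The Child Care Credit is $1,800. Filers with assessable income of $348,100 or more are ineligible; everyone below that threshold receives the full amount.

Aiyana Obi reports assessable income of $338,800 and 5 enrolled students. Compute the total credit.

Education Credit: base = 5 × $10,570 = $52,850. $338,800 is $2,400 into a $8,000 phase-out range, leaving 5,600/8,000 of the credit: $52,850 × 5,600/8,000 = $36,995.
Child Care Credit: $338,800 is below the $348,100 cutoff, so the full $1,800 applies.
Total: $36,995 + $1,800 = $38,795.

$38,795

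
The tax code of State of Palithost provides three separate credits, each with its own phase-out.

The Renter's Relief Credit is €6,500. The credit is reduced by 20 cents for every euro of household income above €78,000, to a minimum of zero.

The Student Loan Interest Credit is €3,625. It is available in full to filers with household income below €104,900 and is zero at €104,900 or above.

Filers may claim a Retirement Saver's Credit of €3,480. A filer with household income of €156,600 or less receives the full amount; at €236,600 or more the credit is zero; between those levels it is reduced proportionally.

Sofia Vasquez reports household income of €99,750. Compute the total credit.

€9,255

Renter's Relief Credit: 20% of the €21,750 excess over €78,000 is €4,350; credit = €6,500 − €4,350 = €2,150.
Student Loan Interest Credit: €99,750 is below the €104,900 cutoff, so the full €3,625 applies.
Retirement Saver's Credit: €99,750 is at or below the €156,600 threshold, so the full €3,480 applies.
Total: €2,150 + €3,625 + €3,480 = €9,255.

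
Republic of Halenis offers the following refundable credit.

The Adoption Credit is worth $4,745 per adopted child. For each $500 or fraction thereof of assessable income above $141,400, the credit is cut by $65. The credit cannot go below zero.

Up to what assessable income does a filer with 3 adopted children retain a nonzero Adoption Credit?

$250,400

Full credit = 3 × $4,745 = $14,235.
After 218 increments the reduction is 218 × $65 = $14,170, leaving $65; one more increment wipes it out. Increment 218 ends at excess 218 × $500 = $109,000, so the highest qualifying income is $141,400 + $109,000 = $250,400.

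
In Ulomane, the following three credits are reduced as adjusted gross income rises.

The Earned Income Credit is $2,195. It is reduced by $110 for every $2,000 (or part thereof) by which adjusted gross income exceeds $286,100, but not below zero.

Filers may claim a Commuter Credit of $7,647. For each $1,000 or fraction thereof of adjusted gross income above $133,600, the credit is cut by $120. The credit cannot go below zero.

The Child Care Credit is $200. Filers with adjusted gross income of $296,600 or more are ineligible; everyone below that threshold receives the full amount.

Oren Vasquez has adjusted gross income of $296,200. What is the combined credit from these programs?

$1,735

Earned Income Credit: income exceeds $286,100 by $10,100, which is 6 full-or-partial $2,000 increments; reduction = 6 × $110 = $660, leaving $1,535.
Commuter Credit: income exceeds $133,600 by $162,600 → 163 increments × $120 = $19,560 ≥ base, so the credit is $0.
Child Care Credit: $296,200 is below the $296,600 cutoff, so the full $200 applies.
Total: $1,535 + $0 + $200 = $1,735.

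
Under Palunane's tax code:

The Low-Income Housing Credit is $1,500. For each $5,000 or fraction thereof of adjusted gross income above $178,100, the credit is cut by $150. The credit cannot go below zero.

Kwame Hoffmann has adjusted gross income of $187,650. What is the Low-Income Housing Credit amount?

Low-Income Housing Credit: income exceeds $178,100 by $9,550, which is 2 full-or-partial $5,000 increments; reduction = 2 × $150 = $300, leaving $1,200.

$1,200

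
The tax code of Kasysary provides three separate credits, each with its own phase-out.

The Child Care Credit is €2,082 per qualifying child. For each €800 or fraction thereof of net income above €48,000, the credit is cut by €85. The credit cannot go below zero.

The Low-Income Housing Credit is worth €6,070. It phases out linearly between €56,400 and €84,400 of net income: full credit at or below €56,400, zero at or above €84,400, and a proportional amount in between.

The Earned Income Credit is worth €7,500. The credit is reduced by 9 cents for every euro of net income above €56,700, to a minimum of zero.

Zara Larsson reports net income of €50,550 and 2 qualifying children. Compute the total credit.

€17,394

Child Care Credit: base = 2 × €2,082 = €4,164. income exceeds €48,000 by €2,550, which is 4 full-or-partial €800 increments; reduction = 4 × €85 = €340, leaving €3,824.
Low-Income Housing Credit: €50,550 is at or below the €56,400 threshold, so the full €6,070 applies.
Earned Income Credit: €50,550 is at or below the €56,700 threshold, so the full €7,500 applies.
Total: €3,824 + €6,070 + €7,500 = €17,394.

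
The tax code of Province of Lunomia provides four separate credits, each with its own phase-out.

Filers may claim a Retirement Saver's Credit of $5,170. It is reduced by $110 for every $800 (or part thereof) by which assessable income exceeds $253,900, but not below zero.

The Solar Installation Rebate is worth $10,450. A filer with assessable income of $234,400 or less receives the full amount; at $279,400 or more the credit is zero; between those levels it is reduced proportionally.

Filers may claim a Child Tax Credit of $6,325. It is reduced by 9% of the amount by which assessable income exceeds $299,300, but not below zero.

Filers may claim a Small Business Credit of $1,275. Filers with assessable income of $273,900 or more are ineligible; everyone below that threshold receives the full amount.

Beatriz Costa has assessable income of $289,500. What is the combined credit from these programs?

Retirement Saver's Credit: income exceeds $253,900 by $35,600, which is 45 full-or-partial $800 increments; reduction = 45 × $110 = $4,950, leaving $220.
Solar Installation Rebate: $289,500 is at or above $279,400, so the credit is $0.
Child Tax Credit: $289,500 is at or below the $299,300 threshold, so the full $6,325 applies.
Small Business Credit: $289,500 meets or exceeds the $273,900 cutoff, so the credit is $0.
Total: $220 + $0 + $6,325 + $0 = $6,545.

$6,545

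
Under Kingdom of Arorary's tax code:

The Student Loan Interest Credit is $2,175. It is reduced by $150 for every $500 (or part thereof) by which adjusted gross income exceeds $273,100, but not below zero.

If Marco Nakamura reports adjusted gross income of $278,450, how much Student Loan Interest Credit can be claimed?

Student Loan Interest Credit: income exceeds $273,100 by $5,350, which is 11 full-or-partial $500 increments; reduction = 11 × $150 = $1,650, leaving $525.

$525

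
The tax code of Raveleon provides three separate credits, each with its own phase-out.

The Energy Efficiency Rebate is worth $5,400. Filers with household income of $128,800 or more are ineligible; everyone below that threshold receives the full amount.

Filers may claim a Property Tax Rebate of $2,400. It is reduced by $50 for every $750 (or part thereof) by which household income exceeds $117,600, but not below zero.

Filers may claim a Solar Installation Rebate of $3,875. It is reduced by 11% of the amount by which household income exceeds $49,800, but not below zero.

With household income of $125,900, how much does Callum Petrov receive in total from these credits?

$7,200

Energy Efficiency Rebate: $125,900 is below the $128,800 cutoff, so the full $5,400 applies.
Property Tax Rebate: income exceeds $117,600 by $8,300, which is 12 full-or-partial $750 increments; reduction = 12 × $50 = $600, leaving $1,800.
Solar Installation Rebate: 11% of the $76,100 excess over $49,800 is $8,371 ≥ base, so the credit is $0.
Total: $5,400 + $1,800 + $0 = $7,200.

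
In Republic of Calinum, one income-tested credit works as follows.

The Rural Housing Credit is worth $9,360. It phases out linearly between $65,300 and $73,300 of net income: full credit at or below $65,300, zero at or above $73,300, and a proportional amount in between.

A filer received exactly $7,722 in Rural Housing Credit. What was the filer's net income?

$7,722 is 7,722/9,360 of the full $9,360, so 1,638/9,360 of the $8,000 range has been used: income = $65,300 + $8,000 × 1,638/9,360 = $66,700.

$66,700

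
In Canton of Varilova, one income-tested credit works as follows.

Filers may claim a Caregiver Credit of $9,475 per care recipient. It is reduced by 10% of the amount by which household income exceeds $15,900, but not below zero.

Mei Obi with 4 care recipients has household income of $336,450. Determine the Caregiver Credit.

$5,845

Caregiver Credit: base = 4 × $9,475 = $37,900. 10% of the $320,550 excess over $15,900 is $32,055; credit = $37,900 − $32,055 = $5,845.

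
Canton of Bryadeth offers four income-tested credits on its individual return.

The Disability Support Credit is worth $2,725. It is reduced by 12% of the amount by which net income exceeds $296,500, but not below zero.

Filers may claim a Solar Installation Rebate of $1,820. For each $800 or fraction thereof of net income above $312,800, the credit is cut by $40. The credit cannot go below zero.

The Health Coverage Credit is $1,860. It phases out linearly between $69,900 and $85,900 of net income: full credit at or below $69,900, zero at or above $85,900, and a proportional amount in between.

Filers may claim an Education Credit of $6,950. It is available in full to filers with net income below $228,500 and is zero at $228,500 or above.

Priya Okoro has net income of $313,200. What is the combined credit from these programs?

$2,501

Disability Support Credit: 12% of the $16,700 excess over $296,500 is $2,004; credit = $2,725 − $2,004 = $721.
Solar Installation Rebate: income exceeds $312,800 by $400, which is 1 full-or-partial $800 increment; reduction = 1 × $40 = $40, leaving $1,780.
Health Coverage Credit: $313,200 is at or above $85,900, so the credit is $0.
Education Credit: $313,200 meets or exceeds the $228,500 cutoff, so the credit is $0.
Total: $721 + $1,780 + $0 + $0 = $2,501.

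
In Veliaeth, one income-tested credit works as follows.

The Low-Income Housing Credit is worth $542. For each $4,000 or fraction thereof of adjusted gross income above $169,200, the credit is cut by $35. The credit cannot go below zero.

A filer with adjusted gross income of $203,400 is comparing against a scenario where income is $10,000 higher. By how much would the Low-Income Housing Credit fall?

$105

At $203,400 — income exceeds $169,200 by $34,200, which is 9 full-or-partial $4,000 increments; reduction = 9 × $35 = $315, leaving $227.
At $213,400 — income exceeds $169,200 by $44,200, which is 12 full-or-partial $4,000 increments; reduction = 12 × $35 = $420, leaving $122.
Lost: $227 − $122 = $105.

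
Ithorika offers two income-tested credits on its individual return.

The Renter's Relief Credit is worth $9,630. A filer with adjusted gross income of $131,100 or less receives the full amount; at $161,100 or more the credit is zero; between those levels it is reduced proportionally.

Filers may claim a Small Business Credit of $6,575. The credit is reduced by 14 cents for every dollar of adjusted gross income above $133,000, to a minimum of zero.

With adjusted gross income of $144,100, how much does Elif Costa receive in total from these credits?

Renter's Relief Credit: $144,100 is $13,000 into a $30,000 phase-out range, leaving 17,000/30,000 of the credit: $9,630 × 17,000/30,000 = $5,457.
Small Business Credit: 14% of the $11,100 excess over $133,000 is $1,554; credit = $6,575 − $1,554 = $5,021.
Total: $5,457 + $5,021 = $10,478.

$10,478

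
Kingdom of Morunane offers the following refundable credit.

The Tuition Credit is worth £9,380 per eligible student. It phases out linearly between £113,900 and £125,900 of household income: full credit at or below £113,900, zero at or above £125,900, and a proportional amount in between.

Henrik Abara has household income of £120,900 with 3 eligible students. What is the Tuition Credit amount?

Tuition Credit: base = 3 × £9,380 = £28,140. £120,900 is £7,000 into a £12,000 phase-out range, leaving 5,000/12,000 of the credit: £28,140 × 5,000/12,000 = £11,725.

£11,725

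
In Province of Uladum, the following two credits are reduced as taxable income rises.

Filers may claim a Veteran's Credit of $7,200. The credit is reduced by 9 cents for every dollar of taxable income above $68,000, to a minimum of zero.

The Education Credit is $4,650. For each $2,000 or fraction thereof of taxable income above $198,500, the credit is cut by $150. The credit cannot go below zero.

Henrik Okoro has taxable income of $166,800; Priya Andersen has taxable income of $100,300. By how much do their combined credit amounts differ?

Henrik ($166,800): Veteran's Credit: 9% of the $98,800 excess over $68,000 is $8,892 ≥ base, so the credit is $0. Education Credit: $166,800 is at or below the $198,500 threshold, so the full $4,650 applies. total $0 + $4,650 = $4,650
Priya ($100,300): Veteran's Credit: 9% of the $32,300 excess over $68,000 is $2,907; credit = $7,200 − $2,907 = $4,293. Education Credit: $100,300 is at or below the $198,500 threshold, so the full $4,650 applies. total $4,293 + $4,650 = $8,943
Difference: |$4,650 − $8,943| = $4,293.

$4,293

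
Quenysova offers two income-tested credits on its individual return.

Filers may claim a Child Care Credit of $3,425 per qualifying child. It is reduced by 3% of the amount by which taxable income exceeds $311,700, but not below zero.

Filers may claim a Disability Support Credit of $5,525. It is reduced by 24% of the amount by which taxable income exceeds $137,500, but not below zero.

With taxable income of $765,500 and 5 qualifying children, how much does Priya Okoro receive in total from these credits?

Child Care Credit: base = 5 × $3,425 = $17,125. 3% of the $453,800 excess over $311,700 is $13,614; credit = $17,125 − $13,614 = $3,511.
Disability Support Credit: 24% of the $628,000 excess over $137,500 is $150,720 ≥ base, so the credit is $0.
Total: $3,511 + $0 = $3,511.

$3,511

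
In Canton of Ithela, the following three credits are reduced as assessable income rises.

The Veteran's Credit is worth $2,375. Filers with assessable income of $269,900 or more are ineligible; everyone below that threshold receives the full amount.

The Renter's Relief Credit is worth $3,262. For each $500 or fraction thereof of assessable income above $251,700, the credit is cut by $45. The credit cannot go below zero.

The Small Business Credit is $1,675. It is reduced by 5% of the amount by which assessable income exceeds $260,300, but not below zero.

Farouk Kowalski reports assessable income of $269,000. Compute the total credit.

$5,302

Veteran's Credit: $269,000 is below the $269,900 cutoff, so the full $2,375 applies.
Renter's Relief Credit: income exceeds $251,700 by $17,300, which is 35 full-or-partial $500 increments; reduction = 35 × $45 = $1,575, leaving $1,687.
Small Business Credit: 5% of the $8,700 excess over $260,300 is $435; credit = $1,675 − $435 = $1,240.
Total: $2,375 + $1,687 + $1,240 = $5,302.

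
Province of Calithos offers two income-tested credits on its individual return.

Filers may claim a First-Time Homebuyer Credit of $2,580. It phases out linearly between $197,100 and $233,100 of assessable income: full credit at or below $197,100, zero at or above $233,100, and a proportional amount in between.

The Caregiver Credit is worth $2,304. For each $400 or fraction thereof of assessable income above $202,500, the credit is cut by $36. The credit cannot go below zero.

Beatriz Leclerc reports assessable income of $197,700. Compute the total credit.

$4,841

First-Time Homebuyer Credit: $197,700 is $600 into a $36,000 phase-out range, leaving 35,400/36,000 of the credit: $2,580 × 35,400/36,000 = $2,537.
Caregiver Credit: $197,700 is at or below the $202,500 threshold, so the full $2,304 applies.
Total: $2,537 + $2,304 = $4,841.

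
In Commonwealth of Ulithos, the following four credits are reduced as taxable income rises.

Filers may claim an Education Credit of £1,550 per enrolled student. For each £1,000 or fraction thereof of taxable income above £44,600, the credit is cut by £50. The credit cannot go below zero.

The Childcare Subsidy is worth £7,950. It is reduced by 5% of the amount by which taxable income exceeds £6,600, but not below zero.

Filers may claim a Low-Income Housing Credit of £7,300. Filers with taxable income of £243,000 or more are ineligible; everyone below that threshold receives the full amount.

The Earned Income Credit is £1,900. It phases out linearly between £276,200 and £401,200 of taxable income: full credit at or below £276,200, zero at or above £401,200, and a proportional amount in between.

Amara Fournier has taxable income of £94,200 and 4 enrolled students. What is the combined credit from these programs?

£16,470

Education Credit: base = 4 × £1,550 = £6,200. income exceeds £44,600 by £49,600, which is 50 full-or-partial £1,000 increments; reduction = 50 × £50 = £2,500, leaving £3,700.
Childcare Subsidy: 5% of the £87,600 excess over £6,600 is £4,380; credit = £7,950 − £4,380 = £3,570.
Low-Income Housing Credit: £94,200 is below the £243,000 cutoff, so the full £7,300 applies.
Earned Income Credit: £94,200 is at or below the £276,200 threshold, so the full £1,900 applies.
Total: £3,700 + £3,570 + £7,300 + £1,900 = £16,470.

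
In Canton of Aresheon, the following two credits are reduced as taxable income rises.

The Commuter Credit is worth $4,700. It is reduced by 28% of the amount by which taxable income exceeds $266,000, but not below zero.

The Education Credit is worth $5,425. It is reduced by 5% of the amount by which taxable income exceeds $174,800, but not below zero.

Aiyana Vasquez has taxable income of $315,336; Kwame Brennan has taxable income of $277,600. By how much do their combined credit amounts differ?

Aiyana ($315,336): Commuter Credit: 28% of the $49,336 excess over $266,000 is $13,814.08 ≥ base, so the credit is $0. Education Credit: 5% of the $140,536 excess over $174,800 is $7,026.80 ≥ base, so the credit is $0. total $0 + $0 = $0
Kwame ($277,600): Commuter Credit: 28% of the $11,600 excess over $266,000 is $3,248; credit = $4,700 − $3,248 = $1,452. Education Credit: 5% of the $102,800 excess over $174,800 is $5,140; credit = $5,425 − $5,140 = $285. total $1,452 + $285 = $1,737
Difference: |$0 − $1,737| = $1,737.

$1,737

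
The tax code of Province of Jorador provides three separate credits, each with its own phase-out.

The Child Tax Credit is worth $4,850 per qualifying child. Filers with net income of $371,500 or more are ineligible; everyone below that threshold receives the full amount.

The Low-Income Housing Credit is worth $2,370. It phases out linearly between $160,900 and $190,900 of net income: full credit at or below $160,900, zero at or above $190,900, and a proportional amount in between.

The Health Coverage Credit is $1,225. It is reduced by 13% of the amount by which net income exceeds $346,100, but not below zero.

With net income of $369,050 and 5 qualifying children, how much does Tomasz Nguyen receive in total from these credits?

$24,250

Child Tax Credit: base = 5 × $4,850 = $24,250. $369,050 is below the $371,500 cutoff, so the full $24,250 applies.
Low-Income Housing Credit: $369,050 is at or above $190,900, so the credit is $0.
Health Coverage Credit: 13% of the $22,950 excess over $346,100 is $2,983.50 ≥ base, so the credit is $0.
Total: $24,250 + $0 + $0 = $24,250.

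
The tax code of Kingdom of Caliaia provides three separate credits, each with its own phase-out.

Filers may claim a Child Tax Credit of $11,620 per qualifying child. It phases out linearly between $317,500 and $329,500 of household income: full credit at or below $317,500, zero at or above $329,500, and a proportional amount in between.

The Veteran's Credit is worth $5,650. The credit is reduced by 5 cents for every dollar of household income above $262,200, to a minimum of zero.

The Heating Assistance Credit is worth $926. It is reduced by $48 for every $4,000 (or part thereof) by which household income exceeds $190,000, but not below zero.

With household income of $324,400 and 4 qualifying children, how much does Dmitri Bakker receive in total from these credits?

$22,294

Child Tax Credit: base = 4 × $11,620 = $46,480. $324,400 is $6,900 into a $12,000 phase-out range, leaving 5,100/12,000 of the credit: $46,480 × 5,100/12,000 = $19,754.
Veteran's Credit: 5% of the $62,200 excess over $262,200 is $3,110; credit = $5,650 − $3,110 = $2,540.
Heating Assistance Credit: income exceeds $190,000 by $134,400 → 34 increments × $48 = $1,632 ≥ base, so the credit is $0.
Total: $19,754 + $2,540 + $0 = $22,294.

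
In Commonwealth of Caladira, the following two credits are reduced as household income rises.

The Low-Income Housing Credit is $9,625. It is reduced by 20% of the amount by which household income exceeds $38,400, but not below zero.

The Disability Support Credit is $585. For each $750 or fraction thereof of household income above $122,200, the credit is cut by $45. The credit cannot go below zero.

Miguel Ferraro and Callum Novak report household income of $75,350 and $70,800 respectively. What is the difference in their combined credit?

Miguel ($75,350): Low-Income Housing Credit: 20% of the $36,950 excess over $38,400 is $7,390; credit = $9,625 − $7,390 = $2,235. Disability Support Credit: $75,350 is at or below the $122,200 threshold, so the full $585 applies. total $2,235 + $585 = $2,820
Callum ($70,800): Low-Income Housing Credit: 20% of the $32,400 excess over $38,400 is $6,480; credit = $9,625 − $6,480 = $3,145. Disability Support Credit: $70,800 is at or below the $122,200 threshold, so the full $585 applies. total $3,145 + $585 = $3,730
Difference: |$2,820 − $3,730| = $910.

$910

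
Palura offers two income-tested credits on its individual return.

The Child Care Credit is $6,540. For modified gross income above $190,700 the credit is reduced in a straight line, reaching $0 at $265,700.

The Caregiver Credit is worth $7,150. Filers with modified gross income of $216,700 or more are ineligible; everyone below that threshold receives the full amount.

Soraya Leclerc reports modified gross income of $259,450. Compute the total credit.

$545

Child Care Credit: $259,450 is $68,750 into a $75,000 phase-out range, leaving 6,250/75,000 of the credit: $6,540 × 6,250/75,000 = $545.
Caregiver Credit: $259,450 meets or exceeds the $216,700 cutoff, so the credit is $0.
Total: $545 + $0 = $545.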